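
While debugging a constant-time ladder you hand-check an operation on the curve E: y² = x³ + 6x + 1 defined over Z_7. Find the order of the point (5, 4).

2P: tangent at (5, 4): λ = (3·5² + 6)/(2·4) ≡ 4/1. 1⁻¹ ≡ 1 (mod 7), so λ ≡ 4·1 ≡ 4.
  x = λ² - 5 - 5 = 16 - 10 ≡ 6; y = λ·(5 - 6) - 4 ≡ 6. → (6, 6)
3P: (6, 6) + (5, 4). λ = (4 - 6)/(5 - 6) ≡ 5/6 mod 7. 6⁻¹ ≡ 6 (mod 7) since 6·6 = 36 ≡ 1, so λ ≡ 2.
  x = λ² - 6 - 5 = 4 - 11 ≡ 0; y = λ·(6 - 0) - 6 ≡ 6. → (0, 6)
4P: (0, 6) + (5, 4). λ = (4 - 6)/(5 - 0) ≡ 5/5 mod 7. 5⁻¹ ≡ 3 (mod 7), so λ ≡ 1.
  x = λ² - 0 - 5 = 1 - 5 ≡ 3; y = λ·(0 - 3) - 6 ≡ 5. → (3, 5)
5P: (3, 5) + (5, 4). λ = (4 - 5)/(5 - 3) ≡ 6/2 mod 7. 2⁻¹ ≡ 4 (mod 7), so λ ≡ 3.
  x = λ² - 3 - 5 = 9 - 8 ≡ 1; y = λ·(3 - 1) - 5 ≡ 1. → (1, 1)
6P: (1, 1) + (5, 4). λ = (4 - 1)/(5 - 1) ≡ 3/4 mod 7. 4⁻¹ ≡ 2 (mod 7) since 4·2 = 8 ≡ 1, so λ ≡ 6.
  x = λ² - 1 - 5 = 36 - 6 ≡ 2; y = λ·(1 - 2) - 1 ≡ 0. → (2, 0)
7P: (2, 0) + (5, 4). λ = (4 - 0)/(5 - 2) ≡ 4/3 mod 7. 3⁻¹ ≡ 5 (mod 7), so λ ≡ 6.
  x = λ² - 2 - 5 = 36 - 7 ≡ 1; y = λ·(2 - 1) - 0 ≡ 6. → (1, 6)
8P: (1, 6) + (5, 4). λ = (4 - 6)/(5 - 1) ≡ 5/4 mod 7. 4⁻¹ ≡ 2 (mod 7), so λ ≡ 3.
  x = λ² - 1 - 5 = 9 - 6 ≡ 3; y = λ·(1 - 3) - 6 ≡ 2. → (3, 2)
9P: (3, 2) + (5, 4). λ = (4 - 2)/(5 - 3) ≡ 2/2 mod 7. 2⁻¹ ≡ 4 (mod 7) since 2·4 = 8 ≡ 1, so λ ≡ 1.
  x = λ² - 3 - 5 = 1 - 8 ≡ 0; y = λ·(3 - 0) - 2 ≡ 1. → (0, 1)
10P: (0, 1) + (5, 4). λ = (4 - 1)/(5 - 0) ≡ 3/5 mod 7. 5⁻¹ ≡ 3 (mod 7), so λ ≡ 2.
  x = λ² - 0 - 5 = 4 - 5 ≡ 6; y = λ·(0 - 6) - 1 ≡ 1. → (6, 1)
11P: (6, 1) + (5, 4). λ = (4 - 1)/(5 - 6) ≡ 3/6 mod 7. 6⁻¹ ≡ 6 (mod 7) since 6·6 = 36 ≡ 1, so λ ≡ 4.
  x = λ² - 6 - 5 = 16 - 11 ≡ 5; y = λ·(6 - 5) - 1 ≡ 3. → (5, 3)
12P: (5, 3) + (5, 4): same x and y₁ ≡ -y₂, so the sum is O.
12P = O, so the order is 12.

12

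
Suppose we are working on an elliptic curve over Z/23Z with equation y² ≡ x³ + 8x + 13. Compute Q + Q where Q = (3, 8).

(19, 3)

tangent at (3, 8): λ = (3·3² + 8)/(2·8) ≡ 12/16. 16⁻¹ ≡ 13 (mod 23) since 16·13 = 208 ≡ 1, so λ ≡ 12·13 ≡ 18.
  x = λ² - 3 - 3 = 324 - 6 ≡ 19; y = λ·(3 - 19) - 8 ≡ 3. → (19, 3)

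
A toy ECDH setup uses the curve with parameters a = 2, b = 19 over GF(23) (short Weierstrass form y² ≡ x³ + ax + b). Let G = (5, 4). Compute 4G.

Double-and-add on 4 = (100)₂. Start with G = (5, 4) for the leading 1-bit.
double: tangent at (5, 4): λ = (3·5² + 2)/(2·4) ≡ 8/8. 8⁻¹ ≡ 3 (mod 23) since 8·3 = 24 ≡ 1, so λ ≡ 8·3 ≡ 1.
  x = λ² - 5 - 5 = 1 - 10 ≡ 14; y = λ·(5 - 14) - 4 ≡ 10. → (14, 10)
double: tangent at (14, 10): λ = (3·14² + 2)/(2·10) ≡ 15/20. 20⁻¹ ≡ 15 (mod 23), so λ ≡ 15·15 ≡ 18.
  x = λ² - 14 - 14 = 324 - 28 ≡ 20; y = λ·(14 - 20) - 10 ≡ 20. → (20, 20)

(20, 20)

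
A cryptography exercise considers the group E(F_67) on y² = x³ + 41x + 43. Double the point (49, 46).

tangent at (49, 46): λ = (3·49² + 41)/(2·46) ≡ 8/25. 25⁻¹ ≡ 59 (mod 67) since 25·59 = 1475 ≡ 1, so λ ≡ 8·59 ≡ 3.
  x = λ² - 49 - 49 = 9 - 98 ≡ 45; y = λ·(49 - 45) - 46 ≡ 33. → (45, 33)

(45, 33)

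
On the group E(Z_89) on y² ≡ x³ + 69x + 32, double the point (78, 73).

tangent at (78, 73): λ = (3·78² + 69)/(2·73) ≡ 76/57. 57⁻¹ ≡ 25 (mod 89) since 57·25 = 1425 ≡ 1, so λ ≡ 76·25 ≡ 31.
  x = λ² - 78 - 78 = 961 - 156 ≡ 4; y = λ·(78 - 4) - 73 ≡ 85. → (4, 85)

(4, 85)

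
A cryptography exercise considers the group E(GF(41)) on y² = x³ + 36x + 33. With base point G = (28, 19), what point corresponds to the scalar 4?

(28, 19)

Repeated addition: build up to 4G.
2G: tangent at (28, 19): λ = (3·28² + 36)/(2·19) ≡ 10/38. 38⁻¹ ≡ 27 (mod 41), so λ ≡ 10·27 ≡ 24.
  x = λ² - 28 - 28 = 576 - 56 ≡ 28; y = λ·(28 - 28) - 19 ≡ 22. → (28, 22)
3G: (28, 22) + (28, 19): same x and y₁ ≡ -y₂, so the sum is ∞.
4G: ∞ + (28, 19) = (28, 19) (identity).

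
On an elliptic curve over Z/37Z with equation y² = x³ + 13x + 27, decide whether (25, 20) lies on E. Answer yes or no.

yes

y² = 20² ≡ 30; x³ + 13x + 27 = 15977 ≡ 30 (mod 37). 30 = 30.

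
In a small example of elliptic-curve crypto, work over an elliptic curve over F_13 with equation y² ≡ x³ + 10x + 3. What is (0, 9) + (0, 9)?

tangent at (0, 9): λ = (3·0² + 10)/(2·9) ≡ 10/5. 5⁻¹ ≡ 8 (mod 13), so λ ≡ 10·8 ≡ 2.
  x = λ² - 0 - 0 = 4 - 0 ≡ 4; y = λ·(0 - 4) - 9 ≡ 9. → (4, 9)

(4, 9)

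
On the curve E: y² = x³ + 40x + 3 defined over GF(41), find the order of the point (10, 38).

11

2P: tangent at (10, 38): λ = (3·10² + 40)/(2·38) ≡ 12/35. 35⁻¹ ≡ 34 (mod 41) since 35·34 = 1190 ≡ 1, so λ ≡ 12·34 ≡ 39.
  x = λ² - 10 - 10 = 1521 - 20 ≡ 25; y = λ·(10 - 25) - 38 ≡ 33. → (25, 33)
3P: (25, 33) + (10, 38). λ = (38 - 33)/(10 - 25) ≡ 5/26 mod 41. 26⁻¹ ≡ 30 (mod 41), so λ ≡ 27.
  x = λ² - 25 - 10 = 729 - 35 ≡ 38; y = λ·(25 - 38) - 33 ≡ 26. → (38, 26)
4P: (38, 26) + (10, 38). λ = (38 - 26)/(10 - 38) ≡ 12/13 mod 41. 13⁻¹ ≡ 19 (mod 41), so λ ≡ 23.
  x = λ² - 38 - 10 = 529 - 48 ≡ 30; y = λ·(38 - 30) - 26 ≡ 35. → (30, 35)
5P: (30, 35) + (10, 38). λ = (38 - 35)/(10 - 30) ≡ 3/21 mod 41. 21⁻¹ ≡ 2 (mod 41) since 21·2 = 42 ≡ 1, so λ ≡ 6.
  x = λ² - 30 - 10 = 36 - 40 ≡ 37; y = λ·(30 - 37) - 35 ≡ 5. → (37, 5)
6P: (37, 5) + (10, 38). λ = (38 - 5)/(10 - 37) ≡ 33/14 mod 41. 14⁻¹ ≡ 3 (mod 41), so λ ≡ 17.
  x = λ² - 37 - 10 = 289 - 47 ≡ 37; y = λ·(37 - 37) - 5 ≡ 36. → (37, 36)
7P: (37, 36) + (10, 38). λ = (38 - 36)/(10 - 37) ≡ 2/14 mod 41. 14⁻¹ ≡ 3 (mod 41), so λ ≡ 6.
  x = λ² - 37 - 10 = 36 - 47 ≡ 30; y = λ·(37 - 30) - 36 ≡ 6. → (30, 6)
8P: (30, 6) + (10, 38). λ = (38 - 6)/(10 - 30) ≡ 32/21 mod 41. 21⁻¹ ≡ 2 (mod 41), so λ ≡ 23.
  x = λ² - 30 - 10 = 529 - 40 ≡ 38; y = λ·(30 - 38) - 6 ≡ 15. → (38, 15)
9P: (38, 15) + (10, 38). λ = (38 - 15)/(10 - 38) ≡ 23/13 mod 41. 13⁻¹ ≡ 19 (mod 41), so λ ≡ 27.
  x = λ² - 38 - 10 = 729 - 48 ≡ 25; y = λ·(38 - 25) - 15 ≡ 8. → (25, 8)
10P: (25, 8) + (10, 38). λ = (38 - 8)/(10 - 25) ≡ 30/26 mod 41. 26⁻¹ ≡ 30 (mod 41), so λ ≡ 39.
  x = λ² - 25 - 10 = 1521 - 35 ≡ 10; y = λ·(25 - 10) - 8 ≡ 3. → (10, 3)
11P: (10, 3) + (10, 38): same x and y₁ ≡ -y₂, so the sum is O.
11P = O, so the order is 11.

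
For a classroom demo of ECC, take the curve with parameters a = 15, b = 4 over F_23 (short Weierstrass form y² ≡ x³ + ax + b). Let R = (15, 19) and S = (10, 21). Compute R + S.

(0, 21)

(15, 19) + (10, 21). λ = (21 - 19)/(10 - 15) ≡ 2/18 mod 23. 18⁻¹ ≡ 9 (mod 23), so λ ≡ 18.
  x = λ² - 15 - 10 = 324 - 25 ≡ 0; y = λ·(15 - 0) - 19 ≡ 21. → (0, 21)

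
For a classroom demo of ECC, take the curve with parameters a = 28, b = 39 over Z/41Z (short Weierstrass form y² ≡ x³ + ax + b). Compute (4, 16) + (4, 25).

The two points share x = 4 and their y-coordinates satisfy 16 + 25 ≡ 0 (mod 41), so they are inverses. Their sum is the point at infinity.

O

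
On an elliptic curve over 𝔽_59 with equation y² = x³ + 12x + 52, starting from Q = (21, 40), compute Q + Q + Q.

Repeated addition: build up to 3Q.
2Q: tangent at (21, 40): λ = (3·21² + 12)/(2·40) ≡ 37/21. 21⁻¹ ≡ 45 (mod 59), so λ ≡ 37·45 ≡ 13.
  x = λ² - 21 - 21 = 169 - 42 ≡ 9; y = λ·(21 - 9) - 40 ≡ 57. → (9, 57)
3Q: (9, 57) + (21, 40). λ = (40 - 57)/(21 - 9) ≡ 42/12 mod 59. 12⁻¹ ≡ 5 (mod 59) since 12·5 = 60 ≡ 1, so λ ≡ 33.
  x = λ² - 9 - 21 = 1089 - 30 ≡ 56; y = λ·(9 - 56) - 57 ≡ 44. → (56, 44)

(56, 44)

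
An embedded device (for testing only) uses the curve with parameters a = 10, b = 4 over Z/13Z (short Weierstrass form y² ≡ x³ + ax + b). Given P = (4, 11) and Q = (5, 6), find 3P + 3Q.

(9, 11)

First 3P:
Repeated addition: build up to 3P.
2P: tangent at (4, 11): λ = (3·4² + 10)/(2·11) ≡ 6/9. 9⁻¹ ≡ 3 (mod 13), so λ ≡ 6·3 ≡ 5.
  x = λ² - 4 - 4 = 25 - 8 ≡ 4; y = λ·(4 - 4) - 11 ≡ 2. → (4, 2)
3P: (4, 2) + (4, 11): same x and y₁ ≡ -y₂, so the sum is ∞.
3P = ∞.
Next 3Q:
Repeated addition: build up to 3Q.
2Q: tangent at (5, 6): λ = (3·5² + 10)/(2·6) ≡ 7/12. 12⁻¹ ≡ 12 (mod 13), so λ ≡ 7·12 ≡ 6.
  x = λ² - 5 - 5 = 36 - 10 ≡ 0; y = λ·(5 - 0) - 6 ≡ 11. → (0, 11)
3Q: (0, 11) + (5, 6). λ = (6 - 11)/(5 - 0) ≡ 8/5 mod 13. 5⁻¹ ≡ 8 (mod 13) since 5·8 = 40 ≡ 1, so λ ≡ 12.
  x = λ² - 0 - 5 = 144 - 5 ≡ 9; y = λ·(0 - 9) - 11 ≡ 11. → (9, 11)
3Q = (9, 11).
Finally 3P + 3Q:
∞ + (9, 11) = (9, 11) (identity).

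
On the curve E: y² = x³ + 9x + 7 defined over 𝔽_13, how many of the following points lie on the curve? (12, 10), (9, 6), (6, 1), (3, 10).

1

(12, 10): 10² ≡ 9, rhs ≡ 10 → off.
(9, 6): 6² ≡ 10, rhs ≡ 11 → off.
(6, 1): 1² ≡ 1, rhs ≡ 4 → off.
(3, 10): 10² ≡ 9, rhs ≡ 9 → on.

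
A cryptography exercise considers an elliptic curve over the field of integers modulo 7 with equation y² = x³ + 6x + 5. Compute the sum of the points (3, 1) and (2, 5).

(3, 1) + (2, 5). λ = (5 - 1)/(2 - 3) ≡ 4/6 mod 7. 6⁻¹ ≡ 6 (mod 7), so λ ≡ 3.
  x = λ² - 3 - 2 = 9 - 5 ≡ 4; y = λ·(3 - 4) - 1 ≡ 3. → (4, 3)

(4, 3)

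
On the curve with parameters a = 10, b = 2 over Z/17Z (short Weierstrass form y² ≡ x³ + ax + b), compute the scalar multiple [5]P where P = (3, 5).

Repeated addition: build up to 5P.
2P: tangent at (3, 5): λ = (3·3² + 10)/(2·5) ≡ 3/10. 10⁻¹ ≡ 12 (mod 17) since 10·12 = 120 ≡ 1, so λ ≡ 3·12 ≡ 2.
  x = λ² - 3 - 3 = 4 - 6 ≡ 15; y = λ·(3 - 15) - 5 ≡ 5. → (15, 5)
3P: (15, 5) + (3, 5). λ = (5 - 5)/(3 - 15) ≡ 0/5 mod 17. 5⁻¹ ≡ 7 (mod 17) since 5·7 = 35 ≡ 1, so λ ≡ 0.
  x = λ² - 15 - 3 = 0 - 18 ≡ 16; y = λ·(15 - 16) - 5 ≡ 12. → (16, 12)
4P: (16, 12) + (3, 5). λ = (5 - 12)/(3 - 16) ≡ 10/4 mod 17. 4⁻¹ ≡ 13 (mod 17) since 4·13 = 52 ≡ 1, so λ ≡ 11.
  x = λ² - 16 - 3 = 121 - 19 ≡ 0; y = λ·(16 - 0) - 12 ≡ 11. → (0, 11)
5P: (0, 11) + (3, 5). λ = (5 - 11)/(3 - 0) ≡ 11/3 mod 17. 3⁻¹ ≡ 6 (mod 17) since 3·6 = 18 ≡ 1, so λ ≡ 15.
  x = λ² - 0 - 3 = 225 - 3 ≡ 1; y = λ·(0 - 1) - 11 ≡ 8. → (1, 8)

(1, 8)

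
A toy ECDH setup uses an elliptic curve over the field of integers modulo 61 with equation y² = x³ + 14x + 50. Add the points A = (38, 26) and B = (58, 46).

(38, 26) + (58, 46). λ = (46 - 26)/(58 - 38) ≡ 20/20 mod 61. 20⁻¹ ≡ 58 (mod 61), so λ ≡ 1.
  x = λ² - 38 - 58 = 1 - 96 ≡ 27; y = λ·(38 - 27) - 26 ≡ 46. → (27, 46)

(27, 46)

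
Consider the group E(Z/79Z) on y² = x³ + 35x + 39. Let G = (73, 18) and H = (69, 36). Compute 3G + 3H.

(42, 28)

First 3G:
Repeated addition: build up to 3G.
2G: tangent at (73, 18): λ = (3·73² + 35)/(2·18) ≡ 64/36. 36⁻¹ ≡ 11 (mod 79) since 36·11 = 396 ≡ 1, so λ ≡ 64·11 ≡ 72.
  x = λ² - 73 - 73 = 5184 - 146 ≡ 61; y = λ·(73 - 61) - 18 ≡ 56. → (61, 56)
3G: (61, 56) + (73, 18). λ = (18 - 56)/(73 - 61) ≡ 41/12 mod 79. 12⁻¹ ≡ 33 (mod 79) since 12·33 = 396 ≡ 1, so λ ≡ 10.
  x = λ² - 61 - 73 = 100 - 134 ≡ 45; y = λ·(61 - 45) - 56 ≡ 25. → (45, 25)
3G = (45, 25).
Next 3H:
Repeated addition: build up to 3H.
2H: tangent at (69, 36): λ = (3·69² + 35)/(2·36) ≡ 19/72. 72⁻¹ ≡ 45 (mod 79) since 72·45 = 3240 ≡ 1, so λ ≡ 19·45 ≡ 65.
  x = λ² - 69 - 69 = 4225 - 138 ≡ 58; y = λ·(69 - 58) - 36 ≡ 47. → (58, 47)
3H: (58, 47) + (69, 36). λ = (36 - 47)/(69 - 58) ≡ 68/11 mod 79. 11⁻¹ ≡ 36 (mod 79), so λ ≡ 78.
  x = λ² - 58 - 69 = 6084 - 127 ≡ 32; y = λ·(58 - 32) - 47 ≡ 6. → (32, 6)
3H = (32, 6).
Finally 3G + 3H:
(45, 25) + (32, 6). λ = (6 - 25)/(32 - 45) ≡ 60/66 mod 79. 66⁻¹ ≡ 6 (mod 79), so λ ≡ 44.
  x = λ² - 45 - 32 = 1936 - 77 ≡ 42; y = λ·(45 - 42) - 25 ≡ 28. → (42, 28)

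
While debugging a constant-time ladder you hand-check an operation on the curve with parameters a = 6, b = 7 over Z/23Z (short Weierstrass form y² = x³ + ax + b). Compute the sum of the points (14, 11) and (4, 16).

(14, 11) + (4, 16). λ = (16 - 11)/(4 - 14) ≡ 5/13 mod 23. 13⁻¹ ≡ 16 (mod 23) since 13·16 = 208 ≡ 1, so λ ≡ 11.
  x = λ² - 14 - 4 = 121 - 18 ≡ 11; y = λ·(14 - 11) - 11 ≡ 22. → (11, 22)

(11, 22)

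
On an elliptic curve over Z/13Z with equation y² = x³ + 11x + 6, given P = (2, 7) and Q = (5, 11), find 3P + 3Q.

First 3P:
Repeated addition: build up to 3P.
2P: tangent at (2, 7): λ = (3·2² + 11)/(2·7) ≡ 10/1. 1⁻¹ ≡ 1 (mod 13), so λ ≡ 10·1 ≡ 10.
  x = λ² - 2 - 2 = 100 - 4 ≡ 5; y = λ·(2 - 5) - 7 ≡ 2. → (5, 2)
3P: (5, 2) + (2, 7). λ = (7 - 2)/(2 - 5) ≡ 5/10 mod 13. 10⁻¹ ≡ 4 (mod 13), so λ ≡ 7.
  x = λ² - 5 - 2 = 49 - 7 ≡ 3; y = λ·(5 - 3) - 2 ≡ 12. → (3, 12)
3P = (3, 12).
Next 3Q:
Repeated addition: build up to 3Q.
2Q: tangent at (5, 11): λ = (3·5² + 11)/(2·11) ≡ 8/9. 9⁻¹ ≡ 3 (mod 13) since 9·3 = 27 ≡ 1, so λ ≡ 8·3 ≡ 11.
  x = λ² - 5 - 5 = 121 - 10 ≡ 7; y = λ·(5 - 7) - 11 ≡ 6. → (7, 6)
3Q: (7, 6) + (5, 11). λ = (11 - 6)/(5 - 7) ≡ 5/11 mod 13. 11⁻¹ ≡ 6 (mod 13), so λ ≡ 4.
  x = λ² - 7 - 5 = 16 - 12 ≡ 4; y = λ·(7 - 4) - 6 ≡ 6. → (4, 6)
3Q = (4, 6).
Finally 3P + 3Q:
(3, 12) + (4, 6). λ = (6 - 12)/(4 - 3) ≡ 7/1 mod 13. 1⁻¹ ≡ 1 (mod 13) since 1·1 = 1 ≡ 1, so λ ≡ 7.
  x = λ² - 3 - 4 = 49 - 7 ≡ 3; y = λ·(3 - 3) - 12 ≡ 1. → (3, 1)

(3, 1)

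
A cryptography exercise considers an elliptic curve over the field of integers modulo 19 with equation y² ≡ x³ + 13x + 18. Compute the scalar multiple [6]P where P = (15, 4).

(9, 3)

Repeated addition: build up to 6P.
2P: tangent at (15, 4): λ = (3·15² + 13)/(2·4) ≡ 4/8. 8⁻¹ ≡ 12 (mod 19) since 8·12 = 96 ≡ 1, so λ ≡ 4·12 ≡ 10.
  x = λ² - 15 - 15 = 100 - 30 ≡ 13; y = λ·(15 - 13) - 4 ≡ 16. → (13, 16)
3P: (13, 16) + (15, 4). λ = (4 - 16)/(15 - 13) ≡ 7/2 mod 19. 2⁻¹ ≡ 10 (mod 19), so λ ≡ 13.
  x = λ² - 13 - 15 = 169 - 28 ≡ 8; y = λ·(13 - 8) - 16 ≡ 11. → (8, 11)
4P: (8, 11) + (15, 4). λ = (4 - 11)/(15 - 8) ≡ 12/7 mod 19. 7⁻¹ ≡ 11 (mod 19), so λ ≡ 18.
  x = λ² - 8 - 15 = 324 - 23 ≡ 16; y = λ·(8 - 16) - 11 ≡ 16. → (16, 16)
5P: (16, 16) + (15, 4). λ = (4 - 16)/(15 - 16) ≡ 7/18 mod 19. 18⁻¹ ≡ 18 (mod 19), so λ ≡ 12.
  x = λ² - 16 - 15 = 144 - 31 ≡ 18; y = λ·(16 - 18) - 16 ≡ 17. → (18, 17)
6P: (18, 17) + (15, 4). λ = (4 - 17)/(15 - 18) ≡ 6/16 mod 19. 16⁻¹ ≡ 6 (mod 19), so λ ≡ 17.
  x = λ² - 18 - 15 = 289 - 33 ≡ 9; y = λ·(18 - 9) - 17 ≡ 3. → (9, 3)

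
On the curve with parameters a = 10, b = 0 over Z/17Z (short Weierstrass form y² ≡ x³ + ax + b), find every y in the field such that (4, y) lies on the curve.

x³ + 10x + 0 = 104 ≡ 2 (mod 17).
Square roots of 2 mod 17: 6 and 11 (since 6² = 36 ≡ 2).

6, 11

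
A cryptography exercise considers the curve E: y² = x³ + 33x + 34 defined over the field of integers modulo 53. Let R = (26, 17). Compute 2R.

tangent at (26, 17): λ = (3·26² + 33)/(2·17) ≡ 47/34. 34⁻¹ ≡ 39 (mod 53), so λ ≡ 47·39 ≡ 31.
  x = λ² - 26 - 26 = 961 - 52 ≡ 8; y = λ·(26 - 8) - 17 ≡ 11. → (8, 11)

(8, 11)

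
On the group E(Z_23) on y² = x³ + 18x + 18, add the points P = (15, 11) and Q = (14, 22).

(0, 8)

(15, 11) + (14, 22). λ = (22 - 11)/(14 - 15) ≡ 11/22 mod 23. 22⁻¹ ≡ 22 (mod 23), so λ ≡ 12.
  x = λ² - 15 - 14 = 144 - 29 ≡ 0; y = λ·(15 - 0) - 11 ≡ 8. → (0, 8)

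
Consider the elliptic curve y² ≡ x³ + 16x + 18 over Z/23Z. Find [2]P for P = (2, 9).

tangent at (2, 9): λ = (3·2² + 16)/(2·9) ≡ 5/18. 18⁻¹ ≡ 9 (mod 23), so λ ≡ 5·9 ≡ 22.
  x = λ² - 2 - 2 = 484 - 4 ≡ 20; y = λ·(2 - 20) - 9 ≡ 9. → (20, 9)

(20, 9)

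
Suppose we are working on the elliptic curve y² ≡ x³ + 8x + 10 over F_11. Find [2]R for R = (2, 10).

(8, 6)

tangent at (2, 10): λ = (3·2² + 8)/(2·10) ≡ 9/9. 9⁻¹ ≡ 5 (mod 11), so λ ≡ 9·5 ≡ 1.
  x = λ² - 2 - 2 = 1 - 4 ≡ 8; y = λ·(2 - 8) - 10 ≡ 6. → (8, 6)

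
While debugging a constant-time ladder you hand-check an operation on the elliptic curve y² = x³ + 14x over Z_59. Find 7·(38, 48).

Write P = (38, 48).
Repeated addition: build up to 7P.
2P: tangent at (38, 48): λ = (3·38² + 14)/(2·48) ≡ 39/37. 37⁻¹ ≡ 8 (mod 59), so λ ≡ 39·8 ≡ 17.
  x = λ² - 38 - 38 = 289 - 76 ≡ 36; y = λ·(38 - 36) - 48 ≡ 45. → (36, 45)
3P: (36, 45) + (38, 48). λ = (48 - 45)/(38 - 36) ≡ 3/2 mod 59. 2⁻¹ ≡ 30 (mod 59) since 2·30 = 60 ≡ 1, so λ ≡ 31.
  x = λ² - 36 - 38 = 961 - 74 ≡ 2; y = λ·(36 - 2) - 45 ≡ 6. → (2, 6)
4P: (2, 6) + (38, 48). λ = (48 - 6)/(38 - 2) ≡ 42/36 mod 59. 36⁻¹ ≡ 41 (mod 59), so λ ≡ 11.
  x = λ² - 2 - 38 = 121 - 40 ≡ 22; y = λ·(2 - 22) - 6 ≡ 10. → (22, 10)
5P: (22, 10) + (38, 48). λ = (48 - 10)/(38 - 22) ≡ 38/16 mod 59. 16⁻¹ ≡ 48 (mod 59), so λ ≡ 54.
  x = λ² - 22 - 38 = 2916 - 60 ≡ 24; y = λ·(22 - 24) - 10 ≡ 0. → (24, 0)
6P: (24, 0) + (38, 48). λ = (48 - 0)/(38 - 24) ≡ 48/14 mod 59. 14⁻¹ ≡ 38 (mod 59), so λ ≡ 54.
  x = λ² - 24 - 38 = 2916 - 62 ≡ 22; y = λ·(24 - 22) - 0 ≡ 49. → (22, 49)
7P: (22, 49) + (38, 48). λ = (48 - 49)/(38 - 22) ≡ 58/16 mod 59. 16⁻¹ ≡ 48 (mod 59), so λ ≡ 11.
  x = λ² - 22 - 38 = 121 - 60 ≡ 2; y = λ·(22 - 2) - 49 ≡ 53. → (2, 53)

(2, 53)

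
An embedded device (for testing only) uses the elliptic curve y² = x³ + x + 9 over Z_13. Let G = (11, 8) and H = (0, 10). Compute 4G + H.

(6, 7)

First 4G:
Double-and-add on 4 = (100)₂. Start with G = (11, 8) for the leading 1-bit.
double: tangent at (11, 8): λ = (3·11² + 1)/(2·8) ≡ 0/3. 3⁻¹ ≡ 9 (mod 13), so λ ≡ 0·9 ≡ 0.
  x = λ² - 11 - 11 = 0 - 22 ≡ 4; y = λ·(11 - 4) - 8 ≡ 5. → (4, 5)
double: tangent at (4, 5): λ = (3·4² + 1)/(2·5) ≡ 10/10. 10⁻¹ ≡ 4 (mod 13) since 10·4 = 40 ≡ 1, so λ ≡ 10·4 ≡ 1.
  x = λ² - 4 - 4 = 1 - 8 ≡ 6; y = λ·(4 - 6) - 5 ≡ 6. → (6, 6)
4G = (6, 6).
Finally 4G + H:
(6, 6) + (0, 10). λ = (10 - 6)/(0 - 6) ≡ 4/7 mod 13. 7⁻¹ ≡ 2 (mod 13), so λ ≡ 8.
  x = λ² - 6 - 0 = 64 - 6 ≡ 6; y = λ·(6 - 6) - 6 ≡ 7. → (6, 7)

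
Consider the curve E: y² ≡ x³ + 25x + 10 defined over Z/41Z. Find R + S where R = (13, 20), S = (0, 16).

(23, 40)

(13, 20) + (0, 16). λ = (16 - 20)/(0 - 13) ≡ 37/28 mod 41. 28⁻¹ ≡ 22 (mod 41), so λ ≡ 35.
  x = λ² - 13 - 0 = 1225 - 13 ≡ 23; y = λ·(13 - 23) - 20 ≡ 40. → (23, 40)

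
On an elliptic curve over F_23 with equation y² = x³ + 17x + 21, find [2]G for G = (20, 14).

(8, 18)

tangent at (20, 14): λ = (3·20² + 17)/(2·14) ≡ 21/5. 5⁻¹ ≡ 14 (mod 23) since 5·14 = 70 ≡ 1, so λ ≡ 21·14 ≡ 18.
  x = λ² - 20 - 20 = 324 - 40 ≡ 8; y = λ·(20 - 8) - 14 ≡ 18. → (8, 18)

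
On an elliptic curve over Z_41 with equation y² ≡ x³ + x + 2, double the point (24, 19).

(3, 14)

tangent at (24, 19): λ = (3·24² + 1)/(2·19) ≡ 7/38. 38⁻¹ ≡ 27 (mod 41) since 38·27 = 1026 ≡ 1, so λ ≡ 7·27 ≡ 25.
  x = λ² - 24 - 24 = 625 - 48 ≡ 3; y = λ·(24 - 3) - 19 ≡ 14. → (3, 14)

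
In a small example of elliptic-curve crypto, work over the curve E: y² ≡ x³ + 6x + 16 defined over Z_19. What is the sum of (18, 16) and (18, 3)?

O

The two points share x = 18 and their y-coordinates satisfy 16 + 3 ≡ 0 (mod 19), so they are inverses. Their sum is O.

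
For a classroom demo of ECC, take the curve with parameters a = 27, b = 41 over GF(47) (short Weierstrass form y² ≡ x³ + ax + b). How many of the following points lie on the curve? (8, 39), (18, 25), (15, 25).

3

(8, 39): 39² ≡ 17, rhs ≡ 17 → on.
(18, 25): 25² ≡ 14, rhs ≡ 14 → on.
(15, 25): 25² ≡ 14, rhs ≡ 14 → on.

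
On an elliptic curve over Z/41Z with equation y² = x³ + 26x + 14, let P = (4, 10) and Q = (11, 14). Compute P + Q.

(28, 29)

(4, 10) + (11, 14). λ = (14 - 10)/(11 - 4) ≡ 4/7 mod 41. 7⁻¹ ≡ 6 (mod 41), so λ ≡ 24.
  x = λ² - 4 - 11 = 576 - 15 ≡ 28; y = λ·(4 - 28) - 10 ≡ 29. → (28, 29)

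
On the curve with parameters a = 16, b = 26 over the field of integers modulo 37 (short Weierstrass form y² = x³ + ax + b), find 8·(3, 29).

(18, 2)

Write Q = (3, 29).
Repeated addition: build up to 8Q.
2Q: tangent at (3, 29): λ = (3·3² + 16)/(2·29) ≡ 6/21. 21⁻¹ ≡ 30 (mod 37) since 21·30 = 630 ≡ 1, so λ ≡ 6·30 ≡ 32.
  x = λ² - 3 - 3 = 1024 - 6 ≡ 19; y = λ·(3 - 19) - 29 ≡ 14. → (19, 14)
3Q: (19, 14) + (3, 29). λ = (29 - 14)/(3 - 19) ≡ 15/21 mod 37. 21⁻¹ ≡ 30 (mod 37), so λ ≡ 6.
  x = λ² - 19 - 3 = 36 - 22 ≡ 14; y = λ·(19 - 14) - 14 ≡ 16. → (14, 16)
4Q: (14, 16) + (3, 29). λ = (29 - 16)/(3 - 14) ≡ 13/26 mod 37. 26⁻¹ ≡ 10 (mod 37) since 26·10 = 260 ≡ 1, so λ ≡ 19.
  x = λ² - 14 - 3 = 361 - 17 ≡ 11; y = λ·(14 - 11) - 16 ≡ 4. → (11, 4)
5Q: (11, 4) + (3, 29). λ = (29 - 4)/(3 - 11) ≡ 25/29 mod 37. 29⁻¹ ≡ 23 (mod 37), so λ ≡ 20.
  x = λ² - 11 - 3 = 400 - 14 ≡ 16; y = λ·(11 - 16) - 4 ≡ 7. → (16, 7)
6Q: (16, 7) + (3, 29). λ = (29 - 7)/(3 - 16) ≡ 22/24 mod 37. 24⁻¹ ≡ 17 (mod 37) since 24·17 = 408 ≡ 1, so λ ≡ 4.
  x = λ² - 16 - 3 = 16 - 19 ≡ 34; y = λ·(16 - 34) - 7 ≡ 32. → (34, 32)
7Q: (34, 32) + (3, 29). λ = (29 - 32)/(3 - 34) ≡ 34/6 mod 37. 6⁻¹ ≡ 31 (mod 37) since 6·31 = 186 ≡ 1, so λ ≡ 18.
  x = λ² - 34 - 3 = 324 - 37 ≡ 28; y = λ·(34 - 28) - 32 ≡ 2. → (28, 2)
8Q: (28, 2) + (3, 29). λ = (29 - 2)/(3 - 28) ≡ 27/12 mod 37. 12⁻¹ ≡ 34 (mod 37), so λ ≡ 30.
  x = λ² - 28 - 3 = 900 - 31 ≡ 18; y = λ·(28 - 18) - 2 ≡ 2. → (18, 2)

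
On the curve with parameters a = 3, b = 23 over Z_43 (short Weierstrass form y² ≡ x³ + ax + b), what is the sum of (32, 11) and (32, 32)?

The two points share x = 32 and their y-coordinates satisfy 11 + 32 ≡ 0 (mod 43), so they are inverses. Their sum is the point at infinity.

O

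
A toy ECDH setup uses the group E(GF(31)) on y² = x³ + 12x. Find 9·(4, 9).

Write G = (4, 9).
Repeated addition: build up to 9G.
2G: tangent at (4, 9): λ = (3·4² + 12)/(2·9) ≡ 29/18. 18⁻¹ ≡ 19 (mod 31) since 18·19 = 342 ≡ 1, so λ ≡ 29·19 ≡ 24.
  x = λ² - 4 - 4 = 576 - 8 ≡ 10; y = λ·(4 - 10) - 9 ≡ 2. → (10, 2)
3G: (10, 2) + (4, 9). λ = (9 - 2)/(4 - 10) ≡ 7/25 mod 31. 25⁻¹ ≡ 5 (mod 31) since 25·5 = 125 ≡ 1, so λ ≡ 4.
  x = λ² - 10 - 4 = 16 - 14 ≡ 2; y = λ·(10 - 2) - 2 ≡ 30. → (2, 30)
4G: (2, 30) + (4, 9). λ = (9 - 30)/(4 - 2) ≡ 10/2 mod 31. 2⁻¹ ≡ 16 (mod 31) since 2·16 = 32 ≡ 1, so λ ≡ 5.
  x = λ² - 2 - 4 = 25 - 6 ≡ 19; y = λ·(2 - 19) - 30 ≡ 9. → (19, 9)
5G: (19, 9) + (4, 9). λ = (9 - 9)/(4 - 19) ≡ 0/16 mod 31. 16⁻¹ ≡ 2 (mod 31), so λ ≡ 0.
  x = λ² - 19 - 4 = 0 - 23 ≡ 8; y = λ·(19 - 8) - 9 ≡ 22. → (8, 22)
6G: (8, 22) + (4, 9). λ = (9 - 22)/(4 - 8) ≡ 18/27 mod 31. 27⁻¹ ≡ 23 (mod 31), so λ ≡ 11.
  x = λ² - 8 - 4 = 121 - 12 ≡ 16; y = λ·(8 - 16) - 22 ≡ 14. → (16, 14)
7G: (16, 14) + (4, 9). λ = (9 - 14)/(4 - 16) ≡ 26/19 mod 31. 19⁻¹ ≡ 18 (mod 31), so λ ≡ 3.
  x = λ² - 16 - 4 = 9 - 20 ≡ 20; y = λ·(16 - 20) - 14 ≡ 5. → (20, 5)
8G: (20, 5) + (4, 9). λ = (9 - 5)/(4 - 20) ≡ 4/15 mod 31. 15⁻¹ ≡ 29 (mod 31) since 15·29 = 435 ≡ 1, so λ ≡ 23.
  x = λ² - 20 - 4 = 529 - 24 ≡ 9; y = λ·(20 - 9) - 5 ≡ 0. → (9, 0)
9G: (9, 0) + (4, 9). λ = (9 - 0)/(4 - 9) ≡ 9/26 mod 31. 26⁻¹ ≡ 6 (mod 31), so λ ≡ 23.
  x = λ² - 9 - 4 = 529 - 13 ≡ 20; y = λ·(9 - 20) - 0 ≡ 26. → (20, 26)

(20, 26)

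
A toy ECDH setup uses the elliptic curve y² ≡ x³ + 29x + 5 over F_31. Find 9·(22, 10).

O

Write P = (22, 10).
Repeated addition: build up to 9P.
2P: tangent at (22, 10): λ = (3·22² + 29)/(2·10) ≡ 24/20. 20⁻¹ ≡ 14 (mod 31), so λ ≡ 24·14 ≡ 26.
  x = λ² - 22 - 22 = 676 - 44 ≡ 12; y = λ·(22 - 12) - 10 ≡ 2. → (12, 2)
3P: (12, 2) + (22, 10). λ = (10 - 2)/(22 - 12) ≡ 8/10 mod 31. 10⁻¹ ≡ 28 (mod 31), so λ ≡ 7.
  x = λ² - 12 - 22 = 49 - 34 ≡ 15; y = λ·(12 - 15) - 2 ≡ 8. → (15, 8)
4P: (15, 8) + (22, 10). λ = (10 - 8)/(22 - 15) ≡ 2/7 mod 31. 7⁻¹ ≡ 9 (mod 31), so λ ≡ 18.
  x = λ² - 15 - 22 = 324 - 37 ≡ 8; y = λ·(15 - 8) - 8 ≡ 25. → (8, 25)
5P: (8, 25) + (22, 10). λ = (10 - 25)/(22 - 8) ≡ 16/14 mod 31. 14⁻¹ ≡ 20 (mod 31), so λ ≡ 10.
  x = λ² - 8 - 22 = 100 - 30 ≡ 8; y = λ·(8 - 8) - 25 ≡ 6. → (8, 6)
6P: (8, 6) + (22, 10). λ = (10 - 6)/(22 - 8) ≡ 4/14 mod 31. 14⁻¹ ≡ 20 (mod 31), so λ ≡ 18.
  x = λ² - 8 - 22 = 324 - 30 ≡ 15; y = λ·(8 - 15) - 6 ≡ 23. → (15, 23)
7P: (15, 23) + (22, 10). λ = (10 - 23)/(22 - 15) ≡ 18/7 mod 31. 7⁻¹ ≡ 9 (mod 31) since 7·9 = 63 ≡ 1, so λ ≡ 7.
  x = λ² - 15 - 22 = 49 - 37 ≡ 12; y = λ·(15 - 12) - 23 ≡ 29. → (12, 29)
8P: (12, 29) + (22, 10). λ = (10 - 29)/(22 - 12) ≡ 12/10 mod 31. 10⁻¹ ≡ 28 (mod 31) since 10·28 = 280 ≡ 1, so λ ≡ 26.
  x = λ² - 12 - 22 = 676 - 34 ≡ 22; y = λ·(12 - 22) - 29 ≡ 21. → (22, 21)
9P: (22, 21) + (22, 10): same x and y₁ ≡ -y₂, so the sum is O.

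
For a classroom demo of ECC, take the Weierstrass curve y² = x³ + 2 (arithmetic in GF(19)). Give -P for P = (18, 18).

(18, 1)

-(18, 18) = (18, -18 mod 19) = (18, 1).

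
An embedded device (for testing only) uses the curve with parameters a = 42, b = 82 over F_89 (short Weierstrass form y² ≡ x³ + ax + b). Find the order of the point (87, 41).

2P: tangent at (87, 41): λ = (3·87² + 42)/(2·41) ≡ 54/82. 82⁻¹ ≡ 38 (mod 89), so λ ≡ 54·38 ≡ 5.
  x = λ² - 87 - 87 = 25 - 174 ≡ 29; y = λ·(87 - 29) - 41 ≡ 71. → (29, 71)
3P: (29, 71) + (87, 41). λ = (41 - 71)/(87 - 29) ≡ 59/58 mod 89. 58⁻¹ ≡ 66 (mod 89), so λ ≡ 67.
  x = λ² - 29 - 87 = 4489 - 116 ≡ 12; y = λ·(29 - 12) - 71 ≡ 0. → (12, 0)
4P: (12, 0) + (87, 41). λ = (41 - 0)/(87 - 12) ≡ 41/75 mod 89. 75⁻¹ ≡ 19 (mod 89) since 75·19 = 1425 ≡ 1, so λ ≡ 67.
  x = λ² - 12 - 87 = 4489 - 99 ≡ 29; y = λ·(12 - 29) - 0 ≡ 18. → (29, 18)
5P: (29, 18) + (87, 41). λ = (41 - 18)/(87 - 29) ≡ 23/58 mod 89. 58⁻¹ ≡ 66 (mod 89) since 58·66 = 3828 ≡ 1, so λ ≡ 5.
  x = λ² - 29 - 87 = 25 - 116 ≡ 87; y = λ·(29 - 87) - 18 ≡ 48. → (87, 48)
6P: (87, 48) + (87, 41): same x and y₁ ≡ -y₂, so the sum is the point at infinity.
6P = the point at infinity, so the order is 6.

6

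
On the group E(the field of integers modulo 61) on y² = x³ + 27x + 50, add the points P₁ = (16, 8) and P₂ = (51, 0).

(19, 38)

(16, 8) + (51, 0). λ = (0 - 8)/(51 - 16) ≡ 53/35 mod 61. 35⁻¹ ≡ 7 (mod 61) since 35·7 = 245 ≡ 1, so λ ≡ 5.
  x = λ² - 16 - 51 = 25 - 67 ≡ 19; y = λ·(16 - 19) - 8 ≡ 38. → (19, 38)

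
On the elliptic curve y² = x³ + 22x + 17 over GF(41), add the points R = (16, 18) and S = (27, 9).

(19, 18)

(16, 18) + (27, 9). λ = (9 - 18)/(27 - 16) ≡ 32/11 mod 41. 11⁻¹ ≡ 15 (mod 41) since 11·15 = 165 ≡ 1, so λ ≡ 29.
  x = λ² - 16 - 27 = 841 - 43 ≡ 19; y = λ·(16 - 19) - 18 ≡ 18. → (19, 18)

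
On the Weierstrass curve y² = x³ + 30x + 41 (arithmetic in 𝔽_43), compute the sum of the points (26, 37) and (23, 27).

(26, 37) + (23, 27). λ = (27 - 37)/(23 - 26) ≡ 33/40 mod 43. 40⁻¹ ≡ 14 (mod 43) since 40·14 = 560 ≡ 1, so λ ≡ 32.
  x = λ² - 26 - 23 = 1024 - 49 ≡ 29; y = λ·(26 - 29) - 37 ≡ 39. → (29, 39)

(29, 39)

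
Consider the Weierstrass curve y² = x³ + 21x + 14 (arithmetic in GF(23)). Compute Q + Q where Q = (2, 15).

tangent at (2, 15): λ = (3·2² + 21)/(2·15) ≡ 10/7. 7⁻¹ ≡ 10 (mod 23), so λ ≡ 10·10 ≡ 8.
  x = λ² - 2 - 2 = 64 - 4 ≡ 14; y = λ·(2 - 14) - 15 ≡ 4. → (14, 4)

(14, 4)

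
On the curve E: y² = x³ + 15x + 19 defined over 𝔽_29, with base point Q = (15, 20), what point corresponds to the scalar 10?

(19, 0)

Double-and-add on 10 = (1010)₂. Start with Q = (15, 20) for the leading 1-bit.
double: tangent at (15, 20): λ = (3·15² + 15)/(2·20) ≡ 23/11. 11⁻¹ ≡ 8 (mod 29) since 11·8 = 88 ≡ 1, so λ ≡ 23·8 ≡ 10.
  x = λ² - 15 - 15 = 100 - 30 ≡ 12; y = λ·(15 - 12) - 20 ≡ 10. → (12, 10)
double: tangent at (12, 10): λ = (3·12² + 15)/(2·10) ≡ 12/20. 20⁻¹ ≡ 16 (mod 29), so λ ≡ 12·16 ≡ 18.
  x = λ² - 12 - 12 = 324 - 24 ≡ 10; y = λ·(12 - 10) - 10 ≡ 26. → (10, 26)
add Q: (10, 26) + (15, 20). λ = (20 - 26)/(15 - 10) ≡ 23/5 mod 29. 5⁻¹ ≡ 6 (mod 29) since 5·6 = 30 ≡ 1, so λ ≡ 22.
  x = λ² - 10 - 15 = 484 - 25 ≡ 24; y = λ·(10 - 24) - 26 ≡ 14. → (24, 14)
double: tangent at (24, 14): λ = (3·24² + 15)/(2·14) ≡ 3/28. 28⁻¹ ≡ 28 (mod 29) since 28·28 = 784 ≡ 1, so λ ≡ 3·28 ≡ 26.
  x = λ² - 24 - 24 = 676 - 48 ≡ 19; y = λ·(24 - 19) - 14 ≡ 0. → (19, 0)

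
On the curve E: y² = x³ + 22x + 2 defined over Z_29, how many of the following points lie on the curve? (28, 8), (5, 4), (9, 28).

(28, 8): 8² ≡ 6, rhs ≡ 8 → off.
(5, 4): 4² ≡ 16, rhs ≡ 5 → off.
(9, 28): 28² ≡ 1, rhs ≡ 1 → on.

1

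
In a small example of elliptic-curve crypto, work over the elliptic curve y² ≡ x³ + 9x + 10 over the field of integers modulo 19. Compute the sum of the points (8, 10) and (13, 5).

(8, 10) + (13, 5). λ = (5 - 10)/(13 - 8) ≡ 14/5 mod 19. 5⁻¹ ≡ 4 (mod 19), so λ ≡ 18.
  x = λ² - 8 - 13 = 324 - 21 ≡ 18; y = λ·(8 - 18) - 10 ≡ 0. → (18, 0)

(18, 0)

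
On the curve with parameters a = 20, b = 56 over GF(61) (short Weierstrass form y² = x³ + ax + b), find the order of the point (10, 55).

2P: tangent at (10, 55): λ = (3·10² + 20)/(2·55) ≡ 15/49. 49⁻¹ ≡ 5 (mod 61), so λ ≡ 15·5 ≡ 14.
  x = λ² - 10 - 10 = 196 - 20 ≡ 54; y = λ·(10 - 54) - 55 ≡ 0. → (54, 0)
3P: (54, 0) + (10, 55). λ = (55 - 0)/(10 - 54) ≡ 55/17 mod 61. 17⁻¹ ≡ 18 (mod 61), so λ ≡ 14.
  x = λ² - 54 - 10 = 196 - 64 ≡ 10; y = λ·(54 - 10) - 0 ≡ 6. → (10, 6)
4P: (10, 6) + (10, 55): same x and y₁ ≡ -y₂, so the sum is the point at infinity.
4P = the point at infinity, so the order is 4.

4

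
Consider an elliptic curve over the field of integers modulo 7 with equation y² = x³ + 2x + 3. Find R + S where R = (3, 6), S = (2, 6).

(2, 1)

(3, 6) + (2, 6). λ = (6 - 6)/(2 - 3) ≡ 0/6 mod 7. 6⁻¹ ≡ 6 (mod 7), so λ ≡ 0.
  x = λ² - 3 - 2 = 0 - 5 ≡ 2; y = λ·(3 - 2) - 6 ≡ 1. → (2, 1)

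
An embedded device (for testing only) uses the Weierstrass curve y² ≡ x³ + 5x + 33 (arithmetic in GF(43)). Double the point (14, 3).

(28, 18)

tangent at (14, 3): λ = (3·14² + 5)/(2·3) ≡ 34/6. 6⁻¹ ≡ 36 (mod 43) since 6·36 = 216 ≡ 1, so λ ≡ 34·36 ≡ 20.
  x = λ² - 14 - 14 = 400 - 28 ≡ 28; y = λ·(14 - 28) - 3 ≡ 18. → (28, 18)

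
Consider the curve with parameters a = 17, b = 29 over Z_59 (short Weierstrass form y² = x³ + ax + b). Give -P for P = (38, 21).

-(38, 21) = (38, -21 mod 59) = (38, 38).

(38, 38)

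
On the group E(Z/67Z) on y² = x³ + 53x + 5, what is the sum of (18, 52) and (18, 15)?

O

The two points share x = 18 and their y-coordinates satisfy 52 + 15 ≡ 0 (mod 67), so they are inverses. Their sum is 𝒪.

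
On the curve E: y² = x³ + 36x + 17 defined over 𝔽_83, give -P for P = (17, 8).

(17, 75)

-(17, 8) = (17, -8 mod 83) = (17, 75).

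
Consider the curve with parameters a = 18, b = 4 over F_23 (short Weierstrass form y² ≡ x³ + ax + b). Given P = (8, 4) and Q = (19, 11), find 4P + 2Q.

First 4P:
Double-and-add on 4 = (100)₂. Start with P = (8, 4) for the leading 1-bit.
double: tangent at (8, 4): λ = (3·8² + 18)/(2·4) ≡ 3/8. 8⁻¹ ≡ 3 (mod 23) since 8·3 = 24 ≡ 1, so λ ≡ 3·3 ≡ 9.
  x = λ² - 8 - 8 = 81 - 16 ≡ 19; y = λ·(8 - 19) - 4 ≡ 12. → (19, 12)
double: tangent at (19, 12): λ = (3·19² + 18)/(2·12) ≡ 20/1. 1⁻¹ ≡ 1 (mod 23), so λ ≡ 20·1 ≡ 20.
  x = λ² - 19 - 19 = 400 - 38 ≡ 17; y = λ·(19 - 17) - 12 ≡ 5. → (17, 5)
4P = (17, 5).
Next 2Q:
Repeated addition: build up to 2Q.
2Q: tangent at (19, 11): λ = (3·19² + 18)/(2·11) ≡ 20/22. 22⁻¹ ≡ 22 (mod 23), so λ ≡ 20·22 ≡ 3.
  x = λ² - 19 - 19 = 9 - 38 ≡ 17; y = λ·(19 - 17) - 11 ≡ 18. → (17, 18)
2Q = (17, 18).
Finally 4P + 2Q:
(17, 5) + (17, 18): same x and y₁ ≡ -y₂, so the sum is O.

O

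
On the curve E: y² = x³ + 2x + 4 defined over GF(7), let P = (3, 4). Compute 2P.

(2, 4)

tangent at (3, 4): λ = (3·3² + 2)/(2·4) ≡ 1/1. 1⁻¹ ≡ 1 (mod 7), so λ ≡ 1·1 ≡ 1.
  x = λ² - 3 - 3 = 1 - 6 ≡ 2; y = λ·(3 - 2) - 4 ≡ 4. → (2, 4)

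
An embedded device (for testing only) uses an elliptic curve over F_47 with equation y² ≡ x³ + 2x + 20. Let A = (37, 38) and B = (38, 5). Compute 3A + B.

First 3A:
Repeated addition: build up to 3A.
2A: tangent at (37, 38): λ = (3·37² + 2)/(2·38) ≡ 20/29. 29⁻¹ ≡ 13 (mod 47) since 29·13 = 377 ≡ 1, so λ ≡ 20·13 ≡ 25.
  x = λ² - 37 - 37 = 625 - 74 ≡ 34; y = λ·(37 - 34) - 38 ≡ 37. → (34, 37)
3A: (34, 37) + (37, 38). λ = (38 - 37)/(37 - 34) ≡ 1/3 mod 47. 3⁻¹ ≡ 16 (mod 47) since 3·16 = 48 ≡ 1, so λ ≡ 16.
  x = λ² - 34 - 37 = 256 - 71 ≡ 44; y = λ·(34 - 44) - 37 ≡ 38. → (44, 38)
3A = (44, 38).
Finally 3A + B:
(44, 38) + (38, 5). λ = (5 - 38)/(38 - 44) ≡ 14/41 mod 47. 41⁻¹ ≡ 39 (mod 47) since 41·39 = 1599 ≡ 1, so λ ≡ 29.
  x = λ² - 44 - 38 = 841 - 82 ≡ 7; y = λ·(44 - 7) - 38 ≡ 1. → (7, 1)

(7, 1)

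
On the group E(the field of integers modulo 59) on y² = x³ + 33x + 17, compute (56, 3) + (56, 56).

The two points share x = 56 and their y-coordinates satisfy 3 + 56 ≡ 0 (mod 59), so they are inverses. Their sum is the point at infinity.

O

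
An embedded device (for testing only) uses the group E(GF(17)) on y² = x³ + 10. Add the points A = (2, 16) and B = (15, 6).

(2, 1)

(2, 16) + (15, 6). λ = (6 - 16)/(15 - 2) ≡ 7/13 mod 17. 13⁻¹ ≡ 4 (mod 17) since 13·4 = 52 ≡ 1, so λ ≡ 11.
  x = λ² - 2 - 15 = 121 - 17 ≡ 2; y = λ·(2 - 2) - 16 ≡ 1. → (2, 1)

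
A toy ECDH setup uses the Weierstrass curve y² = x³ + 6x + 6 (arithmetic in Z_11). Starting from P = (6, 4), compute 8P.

Repeated addition: build up to 8P.
2P: tangent at (6, 4): λ = (3·6² + 6)/(2·4) ≡ 4/8. 8⁻¹ ≡ 7 (mod 11) since 8·7 = 56 ≡ 1, so λ ≡ 4·7 ≡ 6.
  x = λ² - 6 - 6 = 36 - 12 ≡ 2; y = λ·(6 - 2) - 4 ≡ 9. → (2, 9)
3P: (2, 9) + (6, 4). λ = (4 - 9)/(6 - 2) ≡ 6/4 mod 11. 4⁻¹ ≡ 3 (mod 11), so λ ≡ 7.
  x = λ² - 2 - 6 = 49 - 8 ≡ 8; y = λ·(2 - 8) - 9 ≡ 4. → (8, 4)
4P: (8, 4) + (6, 4). λ = (4 - 4)/(6 - 8) ≡ 0/9 mod 11. 9⁻¹ ≡ 5 (mod 11) since 9·5 = 45 ≡ 1, so λ ≡ 0.
  x = λ² - 8 - 6 = 0 - 14 ≡ 8; y = λ·(8 - 8) - 4 ≡ 7. → (8, 7)
5P: (8, 7) + (6, 4). λ = (4 - 7)/(6 - 8) ≡ 8/9 mod 11. 9⁻¹ ≡ 5 (mod 11), so λ ≡ 7.
  x = λ² - 8 - 6 = 49 - 14 ≡ 2; y = λ·(8 - 2) - 7 ≡ 2. → (2, 2)
6P: (2, 2) + (6, 4). λ = (4 - 2)/(6 - 2) ≡ 2/4 mod 11. 4⁻¹ ≡ 3 (mod 11), so λ ≡ 6.
  x = λ² - 2 - 6 = 36 - 8 ≡ 6; y = λ·(2 - 6) - 2 ≡ 7. → (6, 7)
7P: (6, 7) + (6, 4): same x and y₁ ≡ -y₂, so the sum is 𝒪.
8P: 𝒪 + (6, 4) = (6, 4) (identity).

(6, 4)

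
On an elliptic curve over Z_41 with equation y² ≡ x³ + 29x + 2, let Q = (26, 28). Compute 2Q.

(14, 35)

tangent at (26, 28): λ = (3·26² + 29)/(2·28) ≡ 7/15. 15⁻¹ ≡ 11 (mod 41) since 15·11 = 165 ≡ 1, so λ ≡ 7·11 ≡ 36.
  x = λ² - 26 - 26 = 1296 - 52 ≡ 14; y = λ·(26 - 14) - 28 ≡ 35. → (14, 35)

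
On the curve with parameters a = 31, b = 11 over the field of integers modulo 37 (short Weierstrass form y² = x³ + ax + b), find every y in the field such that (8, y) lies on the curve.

none

x³ + 31x + 11 = 771 ≡ 31 (mod 37).
31 is a non-residue mod 37; no y exists.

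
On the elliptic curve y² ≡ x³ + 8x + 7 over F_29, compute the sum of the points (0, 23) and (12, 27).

(1, 25)

(0, 23) + (12, 27). λ = (27 - 23)/(12 - 0) ≡ 4/12 mod 29. 12⁻¹ ≡ 17 (mod 29), so λ ≡ 10.
  x = λ² - 0 - 12 = 100 - 12 ≡ 1; y = λ·(0 - 1) - 23 ≡ 25. → (1, 25)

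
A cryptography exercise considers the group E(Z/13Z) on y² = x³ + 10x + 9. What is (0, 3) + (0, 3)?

tangent at (0, 3): λ = (3·0² + 10)/(2·3) ≡ 10/6. 6⁻¹ ≡ 11 (mod 13), so λ ≡ 10·11 ≡ 6.
  x = λ² - 0 - 0 = 36 - 0 ≡ 10; y = λ·(0 - 10) - 3 ≡ 2. → (10, 2)

(10, 2)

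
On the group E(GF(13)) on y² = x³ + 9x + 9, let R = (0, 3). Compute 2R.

tangent at (0, 3): λ = (3·0² + 9)/(2·3) ≡ 9/6. 6⁻¹ ≡ 11 (mod 13), so λ ≡ 9·11 ≡ 8.
  x = λ² - 0 - 0 = 64 - 0 ≡ 12; y = λ·(0 - 12) - 3 ≡ 5. → (12, 5)

(12, 5)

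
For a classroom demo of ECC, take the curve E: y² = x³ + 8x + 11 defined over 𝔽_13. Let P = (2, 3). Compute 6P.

(2, 3)

Double-and-add on 6 = (110)₂. Start with P = (2, 3) for the leading 1-bit.
double: tangent at (2, 3): λ = (3·2² + 8)/(2·3) ≡ 7/6. 6⁻¹ ≡ 11 (mod 13), so λ ≡ 7·11 ≡ 12.
  x = λ² - 2 - 2 = 144 - 4 ≡ 10; y = λ·(2 - 10) - 3 ≡ 5. → (10, 5)
add P: (10, 5) + (2, 3). λ = (3 - 5)/(2 - 10) ≡ 11/5 mod 13. 5⁻¹ ≡ 8 (mod 13), so λ ≡ 10.
  x = λ² - 10 - 2 = 100 - 12 ≡ 10; y = λ·(10 - 10) - 5 ≡ 8. → (10, 8)
double: tangent at (10, 8): λ = (3·10² + 8)/(2·8) ≡ 9/3. 3⁻¹ ≡ 9 (mod 13) since 3·9 = 27 ≡ 1, so λ ≡ 9·9 ≡ 3.
  x = λ² - 10 - 10 = 9 - 20 ≡ 2; y = λ·(10 - 2) - 8 ≡ 3. → (2, 3)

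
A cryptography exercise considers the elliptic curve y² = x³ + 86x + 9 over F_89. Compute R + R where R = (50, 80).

(67, 14)

tangent at (50, 80): λ = (3·50² + 86)/(2·80) ≡ 21/71. 71⁻¹ ≡ 84 (mod 89), so λ ≡ 21·84 ≡ 73.
  x = λ² - 50 - 50 = 5329 - 100 ≡ 67; y = λ·(50 - 67) - 80 ≡ 14. → (67, 14)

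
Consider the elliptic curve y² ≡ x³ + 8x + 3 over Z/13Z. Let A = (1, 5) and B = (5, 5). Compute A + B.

(1, 5) + (5, 5). λ = (5 - 5)/(5 - 1) ≡ 0/4 mod 13. 4⁻¹ ≡ 10 (mod 13) since 4·10 = 40 ≡ 1, so λ ≡ 0.
  x = λ² - 1 - 5 = 0 - 6 ≡ 7; y = λ·(1 - 7) - 5 ≡ 8. → (7, 8)

(7, 8)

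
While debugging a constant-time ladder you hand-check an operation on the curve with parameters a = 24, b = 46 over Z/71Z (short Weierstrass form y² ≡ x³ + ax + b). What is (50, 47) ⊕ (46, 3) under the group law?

(50, 47) + (46, 3). λ = (3 - 47)/(46 - 50) ≡ 27/67 mod 71. 67⁻¹ ≡ 53 (mod 71), so λ ≡ 11.
  x = λ² - 50 - 46 = 121 - 96 ≡ 25; y = λ·(50 - 25) - 47 ≡ 15. → (25, 15)

(25, 15)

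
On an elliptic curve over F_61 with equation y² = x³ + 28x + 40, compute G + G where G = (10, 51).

tangent at (10, 51): λ = (3·10² + 28)/(2·51) ≡ 23/41. 41⁻¹ ≡ 3 (mod 61), so λ ≡ 23·3 ≡ 8.
  x = λ² - 10 - 10 = 64 - 20 ≡ 44; y = λ·(10 - 44) - 51 ≡ 43. → (44, 43)

(44, 43)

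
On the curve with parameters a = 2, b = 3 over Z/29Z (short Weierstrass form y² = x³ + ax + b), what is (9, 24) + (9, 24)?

tangent at (9, 24): λ = (3·9² + 2)/(2·24) ≡ 13/19. 19⁻¹ ≡ 26 (mod 29), so λ ≡ 13·26 ≡ 19.
  x = λ² - 9 - 9 = 361 - 18 ≡ 24; y = λ·(9 - 24) - 24 ≡ 10. → (24, 10)

(24, 10)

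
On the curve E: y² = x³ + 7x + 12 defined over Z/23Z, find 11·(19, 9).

(19, 9)

Write G = (19, 9).
Double-and-add on 11 = (1011)₂. Start with G = (19, 9) for the leading 1-bit.
double: tangent at (19, 9): λ = (3·19² + 7)/(2·9) ≡ 9/18. 18⁻¹ ≡ 9 (mod 23), so λ ≡ 9·9 ≡ 12.
  x = λ² - 19 - 19 = 144 - 38 ≡ 14; y = λ·(19 - 14) - 9 ≡ 5. → (14, 5)
double: tangent at (14, 5): λ = (3·14² + 7)/(2·5) ≡ 20/10. 10⁻¹ ≡ 7 (mod 23) since 10·7 = 70 ≡ 1, so λ ≡ 20·7 ≡ 2.
  x = λ² - 14 - 14 = 4 - 28 ≡ 22; y = λ·(14 - 22) - 5 ≡ 2. → (22, 2)
add G: (22, 2) + (19, 9). λ = (9 - 2)/(19 - 22) ≡ 7/20 mod 23. 20⁻¹ ≡ 15 (mod 23) since 20·15 = 300 ≡ 1, so λ ≡ 13.
  x = λ² - 22 - 19 = 169 - 41 ≡ 13; y = λ·(22 - 13) - 2 ≡ 0. → (13, 0)
double: (13, 0) + (13, 0): same x and y₁ ≡ -y₂, so the sum is O.
add G: O + (19, 9) = (19, 9) (identity).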